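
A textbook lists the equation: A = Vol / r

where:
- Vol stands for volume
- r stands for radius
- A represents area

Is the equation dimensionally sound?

Yes

Vol (volume) has dimensions [L^3].
r (radius) has dimensions [L].
A (area) has dimensions [L^2].

Left side: [L^2]
Right side: [L^2]

Both sides have the same dimensions, so the equation is dimensionally consistent.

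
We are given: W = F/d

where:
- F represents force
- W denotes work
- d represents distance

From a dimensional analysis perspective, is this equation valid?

No

F (force) has dimensions [L M T^-2].
W (work) has dimensions [L^2 M T^-2].
d (distance) has dimensions [L].

Left side: [L^2 M T^-2]
Right side: [M T^-2]

The two sides have different dimensions, so the equation is NOT dimensionally consistent.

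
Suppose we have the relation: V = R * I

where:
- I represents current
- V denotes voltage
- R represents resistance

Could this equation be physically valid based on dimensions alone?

Yes

I (current) has dimensions [I].
V (voltage) has dimensions [I^-1 L^2 M T^-3].
R (resistance) has dimensions [I^-2 L^2 M T^-3].

Left side: [I^-1 L^2 M T^-3]
Right side: [I^-1 L^2 M T^-3]

Both sides have the same dimensions, so the equation is dimensionally consistent.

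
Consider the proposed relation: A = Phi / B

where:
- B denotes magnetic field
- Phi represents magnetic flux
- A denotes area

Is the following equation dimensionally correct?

Yes

B (magnetic field) has dimensions [I^-1 M T^-2].
Phi (magnetic flux) has dimensions [I^-1 L^2 M T^-2].
A (area) has dimensions [L^2].

Left side: [L^2]
Right side: [L^2]

Both sides have the same dimensions, so the equation is dimensionally consistent.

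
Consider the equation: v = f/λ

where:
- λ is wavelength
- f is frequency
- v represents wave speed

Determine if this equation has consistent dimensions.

No

λ (wavelength) has dimensions [L].
f (frequency) has dimensions [T^-1].
v (wave speed) has dimensions [L T^-1].

Left side: [L T^-1]
Right side: [L^-1 T^-1]

The two sides have different dimensions, so the equation is NOT dimensionally consistent.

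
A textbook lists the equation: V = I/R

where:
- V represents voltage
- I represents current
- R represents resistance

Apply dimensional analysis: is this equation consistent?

No

V (voltage) has dimensions [I^-1 L^2 M T^-3].
I (current) has dimensions [I].
R (resistance) has dimensions [I^-2 L^2 M T^-3].

Left side: [I^-1 L^2 M T^-3]
Right side: [I^3 L^-2 M^-1 T^3]

The two sides have different dimensions, so the equation is NOT dimensionally consistent.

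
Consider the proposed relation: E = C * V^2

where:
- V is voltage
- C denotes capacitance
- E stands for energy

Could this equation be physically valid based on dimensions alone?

Yes

V (voltage) has dimensions [I^-1 L^2 M T^-3].
C (capacitance) has dimensions [I^2 L^-2 M^-1 T^4].
E (energy) has dimensions [L^2 M T^-2].

Left side: [L^2 M T^-2]
Right side: [L^2 M T^-2]

Both sides have the same dimensions, so the equation is dimensionally consistent.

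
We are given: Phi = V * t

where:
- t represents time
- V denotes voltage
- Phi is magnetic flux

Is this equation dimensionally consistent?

Yes

t (time) has dimensions [T].
V (voltage) has dimensions [I^-1 L^2 M T^-3].
Phi (magnetic flux) has dimensions [I^-1 L^2 M T^-2].

Left side: [I^-1 L^2 M T^-2]
Right side: [I^-1 L^2 M T^-2]

Both sides have the same dimensions, so the equation is dimensionally consistent.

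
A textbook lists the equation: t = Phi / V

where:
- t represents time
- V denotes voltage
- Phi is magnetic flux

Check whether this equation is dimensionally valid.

Yes

t (time) has dimensions [T].
V (voltage) has dimensions [I^-1 L^2 M T^-3].
Phi (magnetic flux) has dimensions [I^-1 L^2 M T^-2].

Left side: [T]
Right side: [T]

Both sides have the same dimensions, so the equation is dimensionally consistent.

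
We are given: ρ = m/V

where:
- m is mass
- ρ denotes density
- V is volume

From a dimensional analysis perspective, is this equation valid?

Yes

m (mass) has dimensions [M].
ρ (density) has dimensions [L^-3 M].
V (volume) has dimensions [L^3].

Left side: [L^-3 M]
Right side: [L^-3 M]

Both sides have the same dimensions, so the equation is dimensionally consistent.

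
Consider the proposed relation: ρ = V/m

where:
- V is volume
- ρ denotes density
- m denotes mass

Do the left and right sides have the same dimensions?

No

V (volume) has dimensions [L^3].
ρ (density) has dimensions [L^-3 M].
m (mass) has dimensions [M].

Left side: [L^-3 M]
Right side: [L^3 M^-1]

The two sides have different dimensions, so the equation is NOT dimensionally consistent.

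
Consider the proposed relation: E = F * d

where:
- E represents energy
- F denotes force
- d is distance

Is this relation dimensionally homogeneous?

Yes

E (energy) has dimensions [L^2 M T^-2].
F (force) has dimensions [L M T^-2].
d (distance) has dimensions [L].

Left side: [L^2 M T^-2]
Right side: [L^2 M T^-2]

Both sides have the same dimensions, so the equation is dimensionally consistent.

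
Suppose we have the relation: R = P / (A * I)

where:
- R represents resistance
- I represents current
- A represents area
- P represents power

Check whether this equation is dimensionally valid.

No

R (resistance) has dimensions [I^-2 L^2 M T^-3].
I (current) has dimensions [I].
A (area) has dimensions [L^2].
P (power) has dimensions [L^2 M T^-3].

Left side: [I^-2 L^2 M T^-3]
Right side: [I^-1 M T^-3]

The two sides have different dimensions, so the equation is NOT dimensionally consistent.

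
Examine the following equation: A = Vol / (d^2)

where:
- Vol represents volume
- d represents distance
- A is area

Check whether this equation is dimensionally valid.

No

Vol (volume) has dimensions [L^3].
d (distance) has dimensions [L].
A (area) has dimensions [L^2].

Left side: [L^2]
Right side: [L]

The two sides have different dimensions, so the equation is NOT dimensionally consistent.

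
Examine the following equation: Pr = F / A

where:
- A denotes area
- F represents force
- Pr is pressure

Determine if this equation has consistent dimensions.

Yes

A (area) has dimensions [L^2].
F (force) has dimensions [L M T^-2].
Pr (pressure) has dimensions [L^-1 M T^-2].

Left side: [L^-1 M T^-2]
Right side: [L^-1 M T^-2]

Both sides have the same dimensions, so the equation is dimensionally consistent.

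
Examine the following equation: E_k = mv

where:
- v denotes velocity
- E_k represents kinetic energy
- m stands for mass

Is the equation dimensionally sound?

No

v (velocity) has dimensions [L T^-1].
E_k (kinetic energy) has dimensions [L^2 M T^-2].
m (mass) has dimensions [M].

Left side: [L^2 M T^-2]
Right side: [L M T^-1]

The two sides have different dimensions, so the equation is NOT dimensionally consistent.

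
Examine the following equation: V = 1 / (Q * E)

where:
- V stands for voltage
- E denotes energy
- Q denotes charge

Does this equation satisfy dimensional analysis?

No

V (voltage) has dimensions [I^-1 L^2 M T^-3].
E (energy) has dimensions [L^2 M T^-2].
Q (charge) has dimensions [I T].

Left side: [I^-1 L^2 M T^-3]
Right side: [I^-1 L^-2 M^-1 T]

The two sides have different dimensions, so the equation is NOT dimensionally consistent.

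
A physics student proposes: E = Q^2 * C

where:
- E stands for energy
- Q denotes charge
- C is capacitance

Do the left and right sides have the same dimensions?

No

E (energy) has dimensions [L^2 M T^-2].
Q (charge) has dimensions [I T].
C (capacitance) has dimensions [I^2 L^-2 M^-1 T^4].

Left side: [L^2 M T^-2]
Right side: [I^4 L^-2 M^-1 T^6]

The two sides have different dimensions, so the equation is NOT dimensionally consistent.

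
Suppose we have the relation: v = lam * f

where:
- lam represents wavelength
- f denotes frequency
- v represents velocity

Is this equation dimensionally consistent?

Yes

lam (wavelength) has dimensions [L].
f (frequency) has dimensions [T^-1].
v (velocity) has dimensions [L T^-1].

Left side: [L T^-1]
Right side: [L T^-1]

Both sides have the same dimensions, so the equation is dimensionally consistent.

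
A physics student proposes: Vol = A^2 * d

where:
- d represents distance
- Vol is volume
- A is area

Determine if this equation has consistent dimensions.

No

d (distance) has dimensions [L].
Vol (volume) has dimensions [L^3].
A (area) has dimensions [L^2].

Left side: [L^3]
Right side: [L^5]

The two sides have different dimensions, so the equation is NOT dimensionally consistent.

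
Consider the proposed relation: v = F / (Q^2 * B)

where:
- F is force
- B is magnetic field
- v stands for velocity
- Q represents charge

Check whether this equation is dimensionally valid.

No

F (force) has dimensions [L M T^-2].
B (magnetic field) has dimensions [I^-1 M T^-2].
v (velocity) has dimensions [L T^-1].
Q (charge) has dimensions [I T].

Left side: [L T^-1]
Right side: [I^-1 L T^-2]

The two sides have different dimensions, so the equation is NOT dimensionally consistent.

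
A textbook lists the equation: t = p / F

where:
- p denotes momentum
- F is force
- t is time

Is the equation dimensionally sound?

Yes

p (momentum) has dimensions [L M T^-1].
F (force) has dimensions [L M T^-2].
t (time) has dimensions [T].

Left side: [T]
Right side: [T]

Both sides have the same dimensions, so the equation is dimensionally consistent.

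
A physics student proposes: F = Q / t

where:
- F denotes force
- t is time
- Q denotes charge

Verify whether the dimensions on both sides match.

No

F (force) has dimensions [L M T^-2].
t (time) has dimensions [T].
Q (charge) has dimensions [I T].

Left side: [L M T^-2]
Right side: [I]

The two sides have different dimensions, so the equation is NOT dimensionally consistent.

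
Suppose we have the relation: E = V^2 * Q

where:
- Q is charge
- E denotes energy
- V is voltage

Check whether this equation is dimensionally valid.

No

Q (charge) has dimensions [I T].
E (energy) has dimensions [L^2 M T^-2].
V (voltage) has dimensions [I^-1 L^2 M T^-3].

Left side: [L^2 M T^-2]
Right side: [I^-1 L^4 M^2 T^-5]

The two sides have different dimensions, so the equation is NOT dimensionally consistent.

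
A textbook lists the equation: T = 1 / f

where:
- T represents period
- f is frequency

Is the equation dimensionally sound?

Yes

T (period) has dimensions [T].
f (frequency) has dimensions [T^-1].

Left side: [T]
Right side: [T]

Both sides have the same dimensions, so the equation is dimensionally consistent.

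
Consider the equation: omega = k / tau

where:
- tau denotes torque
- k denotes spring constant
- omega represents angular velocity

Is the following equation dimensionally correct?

No

tau (torque) has dimensions [L^2 M T^-2].
k (spring constant) has dimensions [M T^-2].
omega (angular velocity) has dimensions [T^-1].

Left side: [T^-1]
Right side: [L^-2]

The two sides have different dimensions, so the equation is NOT dimensionally consistent.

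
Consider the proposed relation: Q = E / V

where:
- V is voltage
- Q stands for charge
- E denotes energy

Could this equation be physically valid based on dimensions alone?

Yes

V (voltage) has dimensions [I^-1 L^2 M T^-3].
Q (charge) has dimensions [I T].
E (energy) has dimensions [L^2 M T^-2].

Left side: [I T]
Right side: [I T]

Both sides have the same dimensions, so the equation is dimensionally consistent.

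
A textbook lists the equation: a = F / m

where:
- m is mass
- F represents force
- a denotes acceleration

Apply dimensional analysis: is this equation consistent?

Yes

m (mass) has dimensions [M].
F (force) has dimensions [L M T^-2].
a (acceleration) has dimensions [L T^-2].

Left side: [L T^-2]
Right side: [L T^-2]

Both sides have the same dimensions, so the equation is dimensionally consistent.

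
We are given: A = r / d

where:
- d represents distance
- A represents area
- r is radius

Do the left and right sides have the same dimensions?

No

d (distance) has dimensions [L].
A (area) has dimensions [L^2].
r (radius) has dimensions [L].

Left side: [L^2]
Right side: [dimensionless]

The two sides have different dimensions, so the equation is NOT dimensionally consistent.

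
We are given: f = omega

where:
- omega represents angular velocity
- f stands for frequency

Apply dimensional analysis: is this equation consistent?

Yes

omega (angular velocity) has dimensions [T^-1].
f (frequency) has dimensions [T^-1].

Left side: [T^-1]
Right side: [T^-1]

Both sides have the same dimensions, so the equation is dimensionally consistent.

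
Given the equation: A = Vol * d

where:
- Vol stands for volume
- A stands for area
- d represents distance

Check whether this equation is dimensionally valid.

No

Vol (volume) has dimensions [L^3].
A (area) has dimensions [L^2].
d (distance) has dimensions [L].

Left side: [L^2]
Right side: [L^4]

The two sides have different dimensions, so the equation is NOT dimensionally consistent.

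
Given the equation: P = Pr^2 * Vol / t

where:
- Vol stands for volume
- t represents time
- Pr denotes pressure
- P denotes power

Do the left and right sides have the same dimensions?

No

Vol (volume) has dimensions [L^3].
t (time) has dimensions [T].
Pr (pressure) has dimensions [L^-1 M T^-2].
P (power) has dimensions [L^2 M T^-3].

Left side: [L^2 M T^-3]
Right side: [L M^2 T^-5]

The two sides have different dimensions, so the equation is NOT dimensionally consistent.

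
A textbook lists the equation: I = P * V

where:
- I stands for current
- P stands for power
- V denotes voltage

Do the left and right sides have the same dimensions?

No

I (current) has dimensions [I].
P (power) has dimensions [L^2 M T^-3].
V (voltage) has dimensions [I^-1 L^2 M T^-3].

Left side: [I]
Right side: [I^-1 L^4 M^2 T^-6]

The two sides have different dimensions, so the equation is NOT dimensionally consistent.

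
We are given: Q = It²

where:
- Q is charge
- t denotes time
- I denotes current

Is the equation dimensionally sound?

No

Q (charge) has dimensions [I T].
t (time) has dimensions [T].
I (current) has dimensions [I].

Left side: [I T]
Right side: [I T^2]

The two sides have different dimensions, so the equation is NOT dimensionally consistent.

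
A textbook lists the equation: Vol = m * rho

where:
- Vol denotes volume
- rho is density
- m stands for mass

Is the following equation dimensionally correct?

No

Vol (volume) has dimensions [L^3].
rho (density) has dimensions [L^-3 M].
m (mass) has dimensions [M].

Left side: [L^3]
Right side: [L^-3 M^2]

The two sides have different dimensions, so the equation is NOT dimensionally consistent.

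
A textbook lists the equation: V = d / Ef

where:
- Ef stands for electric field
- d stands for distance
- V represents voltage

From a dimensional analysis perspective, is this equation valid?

No

Ef (electric field) has dimensions [I^-1 L M T^-3].
d (distance) has dimensions [L].
V (voltage) has dimensions [I^-1 L^2 M T^-3].

Left side: [I^-1 L^2 M T^-3]
Right side: [I M^-1 T^3]

The two sides have different dimensions, so the equation is NOT dimensionally consistent.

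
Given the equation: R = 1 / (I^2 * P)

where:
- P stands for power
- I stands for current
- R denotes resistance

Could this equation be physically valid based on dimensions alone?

No

P (power) has dimensions [L^2 M T^-3].
I (current) has dimensions [I].
R (resistance) has dimensions [I^-2 L^2 M T^-3].

Left side: [I^-2 L^2 M T^-3]
Right side: [I^-2 L^-2 M^-1 T^3]

The two sides have different dimensions, so the equation is NOT dimensionally consistent.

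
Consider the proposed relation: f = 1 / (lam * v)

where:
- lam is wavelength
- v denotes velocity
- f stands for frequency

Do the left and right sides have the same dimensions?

No

lam (wavelength) has dimensions [L].
v (velocity) has dimensions [L T^-1].
f (frequency) has dimensions [T^-1].

Left side: [T^-1]
Right side: [L^-2 T]

The two sides have different dimensions, so the equation is NOT dimensionally consistent.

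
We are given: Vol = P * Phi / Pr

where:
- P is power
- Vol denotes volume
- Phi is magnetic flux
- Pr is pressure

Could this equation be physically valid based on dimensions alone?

No

P (power) has dimensions [L^2 M T^-3].
Vol (volume) has dimensions [L^3].
Phi (magnetic flux) has dimensions [I^-1 L^2 M T^-2].
Pr (pressure) has dimensions [L^-1 M T^-2].

Left side: [L^3]
Right side: [I^-1 L^5 M T^-3]

The two sides have different dimensions, so the equation is NOT dimensionally consistent.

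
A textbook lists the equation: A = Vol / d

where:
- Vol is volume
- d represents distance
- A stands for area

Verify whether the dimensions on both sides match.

Yes

Vol (volume) has dimensions [L^3].
d (distance) has dimensions [L].
A (area) has dimensions [L^2].

Left side: [L^2]
Right side: [L^2]

Both sides have the same dimensions, so the equation is dimensionally consistent.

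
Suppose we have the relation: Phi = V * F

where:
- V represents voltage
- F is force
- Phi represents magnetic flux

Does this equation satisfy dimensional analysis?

No

V (voltage) has dimensions [I^-1 L^2 M T^-3].
F (force) has dimensions [L M T^-2].
Phi (magnetic flux) has dimensions [I^-1 L^2 M T^-2].

Left side: [I^-1 L^2 M T^-2]
Right side: [I^-1 L^3 M^2 T^-5]

The two sides have different dimensions, so the equation is NOT dimensionally consistent.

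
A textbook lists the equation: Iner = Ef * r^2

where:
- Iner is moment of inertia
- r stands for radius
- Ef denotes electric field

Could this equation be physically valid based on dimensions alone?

No

Iner (moment of inertia) has dimensions [L^2 M].
r (radius) has dimensions [L].
Ef (electric field) has dimensions [I^-1 L M T^-3].

Left side: [L^2 M]
Right side: [I^-1 L^3 M T^-3]

The two sides have different dimensions, so the equation is NOT dimensionally consistent.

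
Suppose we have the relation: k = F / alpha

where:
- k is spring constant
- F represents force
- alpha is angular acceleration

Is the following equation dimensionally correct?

No

k (spring constant) has dimensions [M T^-2].
F (force) has dimensions [L M T^-2].
alpha (angular acceleration) has dimensions [T^-2].

Left side: [M T^-2]
Right side: [L M]

The two sides have different dimensions, so the equation is NOT dimensionally consistent.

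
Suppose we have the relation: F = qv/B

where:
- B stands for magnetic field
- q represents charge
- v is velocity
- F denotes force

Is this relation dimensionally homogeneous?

No

B (magnetic field) has dimensions [I^-1 M T^-2].
q (charge) has dimensions [I T].
v (velocity) has dimensions [L T^-1].
F (force) has dimensions [L M T^-2].

Left side: [L M T^-2]
Right side: [I^2 L M^-1 T^2]

The two sides have different dimensions, so the equation is NOT dimensionally consistent.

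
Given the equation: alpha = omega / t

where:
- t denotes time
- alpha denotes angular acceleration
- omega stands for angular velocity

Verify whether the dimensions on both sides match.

Yes

t (time) has dimensions [T].
alpha (angular acceleration) has dimensions [T^-2].
omega (angular velocity) has dimensions [T^-1].

Left side: [T^-2]
Right side: [T^-2]

Both sides have the same dimensions, so the equation is dimensionally consistent.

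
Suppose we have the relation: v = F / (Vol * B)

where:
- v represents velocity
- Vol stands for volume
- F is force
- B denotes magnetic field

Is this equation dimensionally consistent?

No

v (velocity) has dimensions [L T^-1].
Vol (volume) has dimensions [L^3].
F (force) has dimensions [L M T^-2].
B (magnetic field) has dimensions [I^-1 M T^-2].

Left side: [L T^-1]
Right side: [I L^-2]

The two sides have different dimensions, so the equation is NOT dimensionally consistent.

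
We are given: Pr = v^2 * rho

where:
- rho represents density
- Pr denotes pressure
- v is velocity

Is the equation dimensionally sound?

Yes

rho (density) has dimensions [L^-3 M].
Pr (pressure) has dimensions [L^-1 M T^-2].
v (velocity) has dimensions [L T^-1].

Left side: [L^-1 M T^-2]
Right side: [L^-1 M T^-2]

Both sides have the same dimensions, so the equation is dimensionally consistent.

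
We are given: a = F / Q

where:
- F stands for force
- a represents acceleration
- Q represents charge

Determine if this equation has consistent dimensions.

No

F (force) has dimensions [L M T^-2].
a (acceleration) has dimensions [L T^-2].
Q (charge) has dimensions [I T].

Left side: [L T^-2]
Right side: [I^-1 L M T^-3]

The two sides have different dimensions, so the equation is NOT dimensionally consistent.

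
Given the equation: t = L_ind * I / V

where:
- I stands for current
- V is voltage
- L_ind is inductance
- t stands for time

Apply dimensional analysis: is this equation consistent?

Yes

I (current) has dimensions [I].
V (voltage) has dimensions [I^-1 L^2 M T^-3].
L_ind (inductance) has dimensions [I^-2 L^2 M T^-2].
t (time) has dimensions [T].

Left side: [T]
Right side: [T]

Both sides have the same dimensions, so the equation is dimensionally consistent.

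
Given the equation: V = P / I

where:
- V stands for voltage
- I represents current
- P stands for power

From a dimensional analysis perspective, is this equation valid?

Yes

V (voltage) has dimensions [I^-1 L^2 M T^-3].
I (current) has dimensions [I].
P (power) has dimensions [L^2 M T^-3].

Left side: [I^-1 L^2 M T^-3]
Right side: [I^-1 L^2 M T^-3]

Both sides have the same dimensions, so the equation is dimensionally consistent.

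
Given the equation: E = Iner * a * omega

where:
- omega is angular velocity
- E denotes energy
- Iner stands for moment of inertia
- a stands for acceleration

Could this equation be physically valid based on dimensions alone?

No

omega (angular velocity) has dimensions [T^-1].
E (energy) has dimensions [L^2 M T^-2].
Iner (moment of inertia) has dimensions [L^2 M].
a (acceleration) has dimensions [L T^-2].

Left side: [L^2 M T^-2]
Right side: [L^3 M T^-3]

The two sides have different dimensions, so the equation is NOT dimensionally consistent.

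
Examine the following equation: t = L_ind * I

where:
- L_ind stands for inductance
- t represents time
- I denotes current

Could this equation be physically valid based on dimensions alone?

No

L_ind (inductance) has dimensions [I^-2 L^2 M T^-2].
t (time) has dimensions [T].
I (current) has dimensions [I].

Left side: [T]
Right side: [I^-1 L^2 M T^-2]

The two sides have different dimensions, so the equation is NOT dimensionally consistent.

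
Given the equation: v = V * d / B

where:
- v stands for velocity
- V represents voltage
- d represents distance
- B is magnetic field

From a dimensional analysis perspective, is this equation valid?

No

v (velocity) has dimensions [L T^-1].
V (voltage) has dimensions [I^-1 L^2 M T^-3].
d (distance) has dimensions [L].
B (magnetic field) has dimensions [I^-1 M T^-2].

Left side: [L T^-1]
Right side: [L^3 T^-1]

The two sides have different dimensions, so the equation is NOT dimensionally consistent.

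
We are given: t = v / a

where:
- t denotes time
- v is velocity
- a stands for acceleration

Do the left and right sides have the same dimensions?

Yes

t (time) has dimensions [T].
v (velocity) has dimensions [L T^-1].
a (acceleration) has dimensions [L T^-2].

Left side: [T]
Right side: [T]

Both sides have the same dimensions, so the equation is dimensionally consistent.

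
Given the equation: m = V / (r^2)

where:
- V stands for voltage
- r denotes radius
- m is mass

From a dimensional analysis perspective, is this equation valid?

No

V (voltage) has dimensions [I^-1 L^2 M T^-3].
r (radius) has dimensions [L].
m (mass) has dimensions [M].

Left side: [M]
Right side: [I^-1 M T^-3]

The two sides have different dimensions, so the equation is NOT dimensionally consistent.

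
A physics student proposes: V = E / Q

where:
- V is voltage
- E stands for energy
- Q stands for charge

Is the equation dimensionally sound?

Yes

V (voltage) has dimensions [I^-1 L^2 M T^-3].
E (energy) has dimensions [L^2 M T^-2].
Q (charge) has dimensions [I T].

Left side: [I^-1 L^2 M T^-3]
Right side: [I^-1 L^2 M T^-3]

Both sides have the same dimensions, so the equation is dimensionally consistent.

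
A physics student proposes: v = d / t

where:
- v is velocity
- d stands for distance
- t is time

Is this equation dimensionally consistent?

Yes

v (velocity) has dimensions [L T^-1].
d (distance) has dimensions [L].
t (time) has dimensions [T].

Left side: [L T^-1]
Right side: [L T^-1]

Both sides have the same dimensions, so the equation is dimensionally consistent.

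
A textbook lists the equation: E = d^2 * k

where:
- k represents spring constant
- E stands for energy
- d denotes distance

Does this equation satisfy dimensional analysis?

Yes

k (spring constant) has dimensions [M T^-2].
E (energy) has dimensions [L^2 M T^-2].
d (distance) has dimensions [L].

Left side: [L^2 M T^-2]
Right side: [L^2 M T^-2]

Both sides have the same dimensions, so the equation is dimensionally consistent.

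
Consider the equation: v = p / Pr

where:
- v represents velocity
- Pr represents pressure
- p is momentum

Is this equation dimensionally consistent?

No

v (velocity) has dimensions [L T^-1].
Pr (pressure) has dimensions [L^-1 M T^-2].
p (momentum) has dimensions [L M T^-1].

Left side: [L T^-1]
Right side: [L^2 T]

The two sides have different dimensions, so the equation is NOT dimensionally consistent.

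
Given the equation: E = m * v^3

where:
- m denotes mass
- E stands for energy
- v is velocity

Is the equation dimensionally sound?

No

m (mass) has dimensions [M].
E (energy) has dimensions [L^2 M T^-2].
v (velocity) has dimensions [L T^-1].

Left side: [L^2 M T^-2]
Right side: [L^3 M T^-3]

The two sides have different dimensions, so the equation is NOT dimensionally consistent.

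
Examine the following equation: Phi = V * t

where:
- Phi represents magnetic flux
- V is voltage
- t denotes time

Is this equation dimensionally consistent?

Yes

Phi (magnetic flux) has dimensions [I^-1 L^2 M T^-2].
V (voltage) has dimensions [I^-1 L^2 M T^-3].
t (time) has dimensions [T].

Left side: [I^-1 L^2 M T^-2]
Right side: [I^-1 L^2 M T^-2]

Both sides have the same dimensions, so the equation is dimensionally consistent.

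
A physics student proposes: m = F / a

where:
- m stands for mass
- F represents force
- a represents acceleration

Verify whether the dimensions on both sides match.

Yes

m (mass) has dimensions [M].
F (force) has dimensions [L M T^-2].
a (acceleration) has dimensions [L T^-2].

Left side: [M]
Right side: [M]

Both sides have the same dimensions, so the equation is dimensionally consistent.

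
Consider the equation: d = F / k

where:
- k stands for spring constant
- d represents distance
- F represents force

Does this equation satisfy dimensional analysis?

Yes

k (spring constant) has dimensions [M T^-2].
d (distance) has dimensions [L].
F (force) has dimensions [L M T^-2].

Left side: [L]
Right side: [L]

Both sides have the same dimensions, so the equation is dimensionally consistent.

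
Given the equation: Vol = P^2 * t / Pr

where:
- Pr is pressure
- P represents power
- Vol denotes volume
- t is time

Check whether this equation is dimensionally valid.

No

Pr (pressure) has dimensions [L^-1 M T^-2].
P (power) has dimensions [L^2 M T^-3].
Vol (volume) has dimensions [L^3].
t (time) has dimensions [T].

Left side: [L^3]
Right side: [L^5 M T^-3]

The two sides have different dimensions, so the equation is NOT dimensionally consistent.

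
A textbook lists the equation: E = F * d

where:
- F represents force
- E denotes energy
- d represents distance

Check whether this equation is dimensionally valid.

Yes

F (force) has dimensions [L M T^-2].
E (energy) has dimensions [L^2 M T^-2].
d (distance) has dimensions [L].

Left side: [L^2 M T^-2]
Right side: [L^2 M T^-2]

Both sides have the same dimensions, so the equation is dimensionally consistent.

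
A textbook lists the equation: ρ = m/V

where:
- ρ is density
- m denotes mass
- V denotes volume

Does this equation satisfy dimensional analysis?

Yes

ρ (density) has dimensions [L^-3 M].
m (mass) has dimensions [M].
V (volume) has dimensions [L^3].

Left side: [L^-3 M]
Right side: [L^-3 M]

Both sides have the same dimensions, so the equation is dimensionally consistent.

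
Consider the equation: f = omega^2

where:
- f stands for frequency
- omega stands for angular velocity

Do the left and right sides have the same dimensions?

No

f (frequency) has dimensions [T^-1].
omega (angular velocity) has dimensions [T^-1].

Left side: [T^-1]
Right side: [T^-2]

The two sides have different dimensions, so the equation is NOT dimensionally consistent.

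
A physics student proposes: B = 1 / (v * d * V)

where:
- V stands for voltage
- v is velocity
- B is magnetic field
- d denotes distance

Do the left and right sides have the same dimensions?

No

V (voltage) has dimensions [I^-1 L^2 M T^-3].
v (velocity) has dimensions [L T^-1].
B (magnetic field) has dimensions [I^-1 M T^-2].
d (distance) has dimensions [L].

Left side: [I^-1 M T^-2]
Right side: [I L^-4 M^-1 T^4]

The two sides have different dimensions, so the equation is NOT dimensionally consistent.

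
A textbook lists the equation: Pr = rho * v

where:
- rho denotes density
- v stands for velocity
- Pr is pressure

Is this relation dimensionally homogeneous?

No

rho (density) has dimensions [L^-3 M].
v (velocity) has dimensions [L T^-1].
Pr (pressure) has dimensions [L^-1 M T^-2].

Left side: [L^-1 M T^-2]
Right side: [L^-2 M T^-1]

The two sides have different dimensions, so the equation is NOT dimensionally consistent.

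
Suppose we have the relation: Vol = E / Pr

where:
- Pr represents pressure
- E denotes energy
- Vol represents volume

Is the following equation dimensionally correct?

Yes

Pr (pressure) has dimensions [L^-1 M T^-2].
E (energy) has dimensions [L^2 M T^-2].
Vol (volume) has dimensions [L^3].

Left side: [L^3]
Right side: [L^3]

Both sides have the same dimensions, so the equation is dimensionally consistent.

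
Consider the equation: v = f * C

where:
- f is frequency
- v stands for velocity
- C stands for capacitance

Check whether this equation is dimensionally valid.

No

f (frequency) has dimensions [T^-1].
v (velocity) has dimensions [L T^-1].
C (capacitance) has dimensions [I^2 L^-2 M^-1 T^4].

Left side: [L T^-1]
Right side: [I^2 L^-2 M^-1 T^3]

The two sides have different dimensions, so the equation is NOT dimensionally consistent.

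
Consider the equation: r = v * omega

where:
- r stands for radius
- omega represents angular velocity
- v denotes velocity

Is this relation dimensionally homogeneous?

No

r (radius) has dimensions [L].
omega (angular velocity) has dimensions [T^-1].
v (velocity) has dimensions [L T^-1].

Left side: [L]
Right side: [L T^-2]

The two sides have different dimensions, so the equation is NOT dimensionally consistent.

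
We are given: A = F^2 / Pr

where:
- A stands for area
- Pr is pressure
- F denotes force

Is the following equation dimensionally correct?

No

A (area) has dimensions [L^2].
Pr (pressure) has dimensions [L^-1 M T^-2].
F (force) has dimensions [L M T^-2].

Left side: [L^2]
Right side: [L^3 M T^-2]

The two sides have different dimensions, so the equation is NOT dimensionally consistent.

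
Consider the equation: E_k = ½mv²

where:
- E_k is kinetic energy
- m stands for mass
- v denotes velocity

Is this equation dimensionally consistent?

Yes

E_k (kinetic energy) has dimensions [L^2 M T^-2].
m (mass) has dimensions [M].
v (velocity) has dimensions [L T^-1].

Left side: [L^2 M T^-2]
Right side: [L^2 M T^-2]

Both sides have the same dimensions, so the equation is dimensionally consistent.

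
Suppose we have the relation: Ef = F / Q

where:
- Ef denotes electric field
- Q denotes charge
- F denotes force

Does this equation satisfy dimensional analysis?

Yes

Ef (electric field) has dimensions [I^-1 L M T^-3].
Q (charge) has dimensions [I T].
F (force) has dimensions [L M T^-2].

Left side: [I^-1 L M T^-3]
Right side: [I^-1 L M T^-3]

Both sides have the same dimensions, so the equation is dimensionally consistent.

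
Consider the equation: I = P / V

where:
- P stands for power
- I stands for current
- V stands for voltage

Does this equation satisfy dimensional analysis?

Yes

P (power) has dimensions [L^2 M T^-3].
I (current) has dimensions [I].
V (voltage) has dimensions [I^-1 L^2 M T^-3].

Left side: [I]
Right side: [I]

Both sides have the same dimensions, so the equation is dimensionally consistent.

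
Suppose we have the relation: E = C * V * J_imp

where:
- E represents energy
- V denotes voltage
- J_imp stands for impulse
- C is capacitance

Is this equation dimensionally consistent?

No

E (energy) has dimensions [L^2 M T^-2].
V (voltage) has dimensions [I^-1 L^2 M T^-3].
J_imp (impulse) has dimensions [L M T^-1].
C (capacitance) has dimensions [I^2 L^-2 M^-1 T^4].

Left side: [L^2 M T^-2]
Right side: [I L M]

The two sides have different dimensions, so the equation is NOT dimensionally consistent.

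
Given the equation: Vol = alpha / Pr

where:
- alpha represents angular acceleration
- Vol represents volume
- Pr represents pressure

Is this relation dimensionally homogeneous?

No

alpha (angular acceleration) has dimensions [T^-2].
Vol (volume) has dimensions [L^3].
Pr (pressure) has dimensions [L^-1 M T^-2].

Left side: [L^3]
Right side: [L M^-1]

The two sides have different dimensions, so the equation is NOT dimensionally consistent.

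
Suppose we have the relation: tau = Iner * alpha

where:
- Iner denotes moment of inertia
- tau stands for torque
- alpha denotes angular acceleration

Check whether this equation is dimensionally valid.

Yes

Iner (moment of inertia) has dimensions [L^2 M].
tau (torque) has dimensions [L^2 M T^-2].
alpha (angular acceleration) has dimensions [T^-2].

Left side: [L^2 M T^-2]
Right side: [L^2 M T^-2]

Both sides have the same dimensions, so the equation is dimensionally consistent.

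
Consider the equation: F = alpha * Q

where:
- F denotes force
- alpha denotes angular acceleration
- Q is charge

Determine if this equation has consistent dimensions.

No

F (force) has dimensions [L M T^-2].
alpha (angular acceleration) has dimensions [T^-2].
Q (charge) has dimensions [I T].

Left side: [L M T^-2]
Right side: [I T^-1]

The two sides have different dimensions, so the equation is NOT dimensionally consistent.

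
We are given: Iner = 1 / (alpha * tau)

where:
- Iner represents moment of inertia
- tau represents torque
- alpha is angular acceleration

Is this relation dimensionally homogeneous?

No

Iner (moment of inertia) has dimensions [L^2 M].
tau (torque) has dimensions [L^2 M T^-2].
alpha (angular acceleration) has dimensions [T^-2].

Left side: [L^2 M]
Right side: [L^-2 M^-1 T^4]

The two sides have different dimensions, so the equation is NOT dimensionally consistent.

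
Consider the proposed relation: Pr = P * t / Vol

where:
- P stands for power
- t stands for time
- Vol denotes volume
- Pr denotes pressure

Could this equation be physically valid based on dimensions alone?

Yes

P (power) has dimensions [L^2 M T^-3].
t (time) has dimensions [T].
Vol (volume) has dimensions [L^3].
Pr (pressure) has dimensions [L^-1 M T^-2].

Left side: [L^-1 M T^-2]
Right side: [L^-1 M T^-2]

Both sides have the same dimensions, so the equation is dimensionally consistent.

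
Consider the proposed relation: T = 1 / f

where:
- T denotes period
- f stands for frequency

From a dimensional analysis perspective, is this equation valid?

Yes

T (period) has dimensions [T].
f (frequency) has dimensions [T^-1].

Left side: [T]
Right side: [T]

Both sides have the same dimensions, so the equation is dimensionally consistent.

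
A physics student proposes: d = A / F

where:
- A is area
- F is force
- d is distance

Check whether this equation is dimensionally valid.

No

A (area) has dimensions [L^2].
F (force) has dimensions [L M T^-2].
d (distance) has dimensions [L].

Left side: [L]
Right side: [L M^-1 T^2]

The two sides have different dimensions, so the equation is NOT dimensionally consistent.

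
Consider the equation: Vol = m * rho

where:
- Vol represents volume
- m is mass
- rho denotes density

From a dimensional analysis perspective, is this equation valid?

No

Vol (volume) has dimensions [L^3].
m (mass) has dimensions [M].
rho (density) has dimensions [L^-3 M].

Left side: [L^3]
Right side: [L^-3 M^2]

The two sides have different dimensions, so the equation is NOT dimensionally consistent.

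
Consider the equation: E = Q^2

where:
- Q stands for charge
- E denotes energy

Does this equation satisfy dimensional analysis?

No

Q (charge) has dimensions [I T].
E (energy) has dimensions [L^2 M T^-2].

Left side: [L^2 M T^-2]
Right side: [I^2 T^2]

The two sides have different dimensions, so the equation is NOT dimensionally consistent.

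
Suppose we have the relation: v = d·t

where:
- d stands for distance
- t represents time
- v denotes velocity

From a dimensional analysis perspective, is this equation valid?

No

d (distance) has dimensions [L].
t (time) has dimensions [T].
v (velocity) has dimensions [L T^-1].

Left side: [L T^-1]
Right side: [L T]

The two sides have different dimensions, so the equation is NOT dimensionally consistent.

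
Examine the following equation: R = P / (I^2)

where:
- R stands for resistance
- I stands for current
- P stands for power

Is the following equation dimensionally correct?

Yes

R (resistance) has dimensions [I^-2 L^2 M T^-3].
I (current) has dimensions [I].
P (power) has dimensions [L^2 M T^-3].

Left side: [I^-2 L^2 M T^-3]
Right side: [I^-2 L^2 M T^-3]

Both sides have the same dimensions, so the equation is dimensionally consistent.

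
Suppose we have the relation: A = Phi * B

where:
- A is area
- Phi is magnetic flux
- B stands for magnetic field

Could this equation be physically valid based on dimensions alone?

No

A (area) has dimensions [L^2].
Phi (magnetic flux) has dimensions [I^-1 L^2 M T^-2].
B (magnetic field) has dimensions [I^-1 M T^-2].

Left side: [L^2]
Right side: [I^-2 L^2 M^2 T^-4]

The two sides have different dimensions, so the equation is NOT dimensionally consistent.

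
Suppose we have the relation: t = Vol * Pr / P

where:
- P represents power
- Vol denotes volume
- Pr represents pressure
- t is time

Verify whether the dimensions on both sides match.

Yes

P (power) has dimensions [L^2 M T^-3].
Vol (volume) has dimensions [L^3].
Pr (pressure) has dimensions [L^-1 M T^-2].
t (time) has dimensions [T].

Left side: [T]
Right side: [T]

Both sides have the same dimensions, so the equation is dimensionally consistent.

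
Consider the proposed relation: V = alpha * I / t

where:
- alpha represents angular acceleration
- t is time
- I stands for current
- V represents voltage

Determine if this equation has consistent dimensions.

No

alpha (angular acceleration) has dimensions [T^-2].
t (time) has dimensions [T].
I (current) has dimensions [I].
V (voltage) has dimensions [I^-1 L^2 M T^-3].

Left side: [I^-1 L^2 M T^-3]
Right side: [I T^-3]

The two sides have different dimensions, so the equation is NOT dimensionally consistent.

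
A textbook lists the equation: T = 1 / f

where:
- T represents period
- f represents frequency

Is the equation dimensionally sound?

Yes

T (period) has dimensions [T].
f (frequency) has dimensions [T^-1].

Left side: [T]
Right side: [T]

Both sides have the same dimensions, so the equation is dimensionally consistent.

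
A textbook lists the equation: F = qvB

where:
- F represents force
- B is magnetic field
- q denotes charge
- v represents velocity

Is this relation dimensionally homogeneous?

Yes

F (force) has dimensions [L M T^-2].
B (magnetic field) has dimensions [I^-1 M T^-2].
q (charge) has dimensions [I T].
v (velocity) has dimensions [L T^-1].

Left side: [L M T^-2]
Right side: [L M T^-2]

Both sides have the same dimensions, so the equation is dimensionally consistent.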